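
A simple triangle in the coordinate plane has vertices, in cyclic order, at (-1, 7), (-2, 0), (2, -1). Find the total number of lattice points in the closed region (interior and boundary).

By the shoelace formula, twice the signed area is |[(-1)·0 − (-2)·7] + [(-2)·(-1) − 2·0] + [2·7 − (-1)·(-1)]| = 29, so the area is 14.5.
Summing gcd(|Δx|,|Δy|) over the edges gives the boundary count: gcd(1,7) + gcd(4,1) + gcd(3,8) = 1+1+1 = 3.
Pick's theorem gives I = A − B/2 + 1 = 14.5 − 3/2 + 1 = 14, so the closed region contains I + B = 14 + 3 = 17 lattice points.

17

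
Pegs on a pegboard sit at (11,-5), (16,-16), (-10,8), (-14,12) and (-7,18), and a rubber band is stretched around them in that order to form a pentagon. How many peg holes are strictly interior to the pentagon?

230

Using the shoelace formula, 2A = |(11·(-16) − 16·(-5)) + (16·8 − (-10)·(-16)) + ((-10)·12 − (-14)·8) + ((-14)·18 − (-7)·12) + ((-7)·(-5) − 11·18)| = 467, so the area is 467/2.
Summing gcd(|Δx|,|Δy|) over the edges gives the boundary count: gcd(5,11) + gcd(26,24) + gcd(4,4) + gcd(7,6) + gcd(18,23) = 1+2+4+1+1 = 9.
By Pick's theorem A = I + B/2 − 1, so I = 467/2 − 9/2 + 1 = 230.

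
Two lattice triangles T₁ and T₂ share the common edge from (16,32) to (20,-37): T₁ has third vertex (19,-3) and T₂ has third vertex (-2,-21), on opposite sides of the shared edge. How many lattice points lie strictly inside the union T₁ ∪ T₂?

The union is the simple quadrilateral with vertices (16,32), (19,-3), (20,-37), (-2,-21) in order.
Using the shoelace formula, 2A = |[16·(-3) − 19·32] + [19·(-37) − 20·(-3)] + [20·(-21) − (-2)·(-37)] + [(-2)·32 − 16·(-21)]| = 1521, so the area is 1521/2.
The number of boundary lattice points is Σ gcd(|Δx|,|Δy|) = gcd(3,35) + gcd(1,34) + gcd(22,16) + gcd(18,53) = 1+1+2+1 = 5.
By Pick's theorem I = A − B/2 + 1 = 1521/2 − 5/2 + 1 = 759.

759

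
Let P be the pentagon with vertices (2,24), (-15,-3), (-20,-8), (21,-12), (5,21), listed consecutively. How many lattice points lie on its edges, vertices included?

11

Summing gcd(|Δx|,|Δy|) over the edges gives the boundary count: gcd(17,27) + gcd(5,5) + gcd(41,4) + gcd(16,33) + gcd(3,3) = 1+5+1+1+3 = 11.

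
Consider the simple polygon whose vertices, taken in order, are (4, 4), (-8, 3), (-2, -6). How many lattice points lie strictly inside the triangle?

The shoelace formula gives twice the area as |[4·3 − (-8)·4] + [(-8)·(-6) − (-2)·3] + [(-2)·4 − 4·(-6)]| = 114, so the area is 57.
Summing gcd(|Δx|,|Δy|) over the edges gives the boundary count: gcd(12,1) + gcd(6,9) + gcd(6,10) = 1+3+2 = 6.
By Pick's theorem A = I + B/2 − 1, so I = 57 − 6/2 + 1 = 55.

55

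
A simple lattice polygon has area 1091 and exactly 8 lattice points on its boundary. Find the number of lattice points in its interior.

Pick's theorem A = I + B/2 − 1 rearranges to I = A − B/2 + 1 = 1091 − 8/2 + 1 = 1088.

1088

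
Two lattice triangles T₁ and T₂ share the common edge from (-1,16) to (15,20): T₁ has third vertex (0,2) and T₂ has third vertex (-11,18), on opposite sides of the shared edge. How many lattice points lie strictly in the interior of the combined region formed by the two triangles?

The union is the simple quadrilateral with vertices (-1,16), (0,2), (15,20), (-11,18) in order.
By the shoelace formula, twice the signed area is |[(-1)·2 − 0·16] + [0·20 − 15·2] + [15·18 − (-11)·20] + [(-11)·16 − (-1)·18]| = 300, so the area is 150.
The number of boundary lattice points is Σ gcd(|Δx|,|Δy|) = gcd(1,14) + gcd(15,18) + gcd(26,2) + gcd(10,2) = 1+3+2+2 = 8.
By Pick's theorem I = A − B/2 + 1 = 150 − 8/2 + 1 = 147.

147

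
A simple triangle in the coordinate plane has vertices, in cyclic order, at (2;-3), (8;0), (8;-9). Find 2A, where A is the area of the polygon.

By the shoelace formula, twice the signed area is |[2·0 − 8·(-3)] + [8·(-9) − 8·0] + [8·(-3) − 2·(-9)]| = 54, so the area is 27.

54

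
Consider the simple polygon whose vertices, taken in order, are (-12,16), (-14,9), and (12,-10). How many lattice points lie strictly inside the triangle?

109

By the shoelace formula, twice the signed area is |((-12)·9 − (-14)·16) + ((-14)·(-10) − 12·9) + (12·16 − (-12)·(-10))| = 220, so the area is 110.
The number of boundary lattice points is Σ gcd(|Δx|,|Δy|) = gcd(2,7) + gcd(26,19) + gcd(24,26) = 1+1+2 = 4.
Pick's theorem gives I = A − B/2 + 1 = 110 − 4/2 + 1 = 109.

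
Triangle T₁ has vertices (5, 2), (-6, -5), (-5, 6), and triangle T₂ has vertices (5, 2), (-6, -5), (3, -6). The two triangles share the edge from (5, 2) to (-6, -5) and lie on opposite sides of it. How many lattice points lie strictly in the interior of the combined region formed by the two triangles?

92

The union is the simple quadrilateral with vertices (5, 2), (-5, 6), (-6, -5), (3, -6) in order.
Using the shoelace formula, 2A = |[5·6 − (-5)·2] + [(-5)·(-5) − (-6)·6] + [(-6)·(-6) − 3·(-5)] + [3·2 − 5·(-6)]| = 188, so the area is 94.
Along each edge there are gcd(|Δx|,|Δy|)+1 lattice points, so counting each shared vertex once the boundary has gcd(10,4) + gcd(1,11) + gcd(9,1) + gcd(2,8) = 2+1+1+2 = 6.
By Pick's theorem I = A − B/2 + 1 = 94 − 6/2 + 1 = 92.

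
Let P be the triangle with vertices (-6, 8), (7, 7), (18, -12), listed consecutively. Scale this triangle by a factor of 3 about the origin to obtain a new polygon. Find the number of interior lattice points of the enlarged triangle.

Using the shoelace formula, 2A = |[(-6)·7 − 7·8] + [7·(-12) − 18·7] + [18·8 − (-6)·(-12)]| = 236, so the area is 118.
Summing gcd(|Δx|,|Δy|) over the edges gives the boundary count: gcd(13,1) + gcd(11,19) + gcd(24,20) = 1+1+4 = 6.
Scaling by 3 multiplies the area by 3² = 9 (so the new area is 1062) and multiplies the boundary lattice-point count by 3, giving 18.
By Pick's theorem, the interior count of the dilated polygon is 1062 − 18/2 + 1 = 1054.

1054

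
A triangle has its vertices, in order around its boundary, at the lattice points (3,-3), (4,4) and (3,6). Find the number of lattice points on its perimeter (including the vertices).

11

Summing gcd(|Δx|,|Δy|) over the edges gives the boundary count: gcd(1,7) + gcd(1,2) + gcd(0,9) = 1+1+9 = 11.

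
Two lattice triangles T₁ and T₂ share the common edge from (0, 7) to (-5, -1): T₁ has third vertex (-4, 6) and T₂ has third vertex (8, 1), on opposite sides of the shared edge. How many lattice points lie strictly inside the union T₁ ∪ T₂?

The union is the simple quadrilateral with vertices (0, 7), (-4, 6), (-5, -1), (8, 1) in order.
The shoelace formula gives twice the area as |[0·6 − (-4)·7] + [(-4)·(-1) − (-5)·6] + [(-5)·1 − 8·(-1)] + [8·7 − 0·1]| = 121, so the area is 60.5.
The number of boundary lattice points is Σ gcd(|Δx|,|Δy|) = gcd(4,1) + gcd(1,7) + gcd(13,2) + gcd(8,6) = 1+1+1+2 = 5.
By Pick's theorem I = A − B/2 + 1 = 60.5 − 5/2 + 1 = 59.

59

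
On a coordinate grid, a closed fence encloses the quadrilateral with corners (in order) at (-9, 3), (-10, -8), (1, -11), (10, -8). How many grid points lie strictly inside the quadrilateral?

The shoelace formula gives twice the area as |[(-9)·(-8) − (-10)·3] + [(-10)·(-11) − 1·(-8)] + [1·(-8) − 10·(-11)] + [10·3 − (-9)·(-8)]| = 280, so the area is 140.
Along each edge there are gcd(|Δx|,|Δy|)+1 lattice points, so counting each shared vertex once the boundary has gcd(1,11) + gcd(11,3) + gcd(9,3) + gcd(19,11) = 1+1+3+1 = 6.
Pick's theorem gives I = A − B/2 + 1 = 140 − 6/2 + 1 = 138.

138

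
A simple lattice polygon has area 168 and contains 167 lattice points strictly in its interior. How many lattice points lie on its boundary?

Pick's theorem gives A = I + B/2 − 1, so B = 2(A − I + 1) = 2(168 − 167 + 1) = 4.

4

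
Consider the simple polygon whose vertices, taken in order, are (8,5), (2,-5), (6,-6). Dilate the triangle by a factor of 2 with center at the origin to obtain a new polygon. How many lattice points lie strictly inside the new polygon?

Using the shoelace formula, 2A = |(8·(-5) − 2·5) + (2·(-6) − 6·(-5)) + (6·5 − 8·(-6))| = 46, so the area is 23.
The number of boundary lattice points is Σ gcd(|Δx|,|Δy|) = gcd(6,10) + gcd(4,1) + gcd(2,11) = 2+1+1 = 4.
Scaling by 2 multiplies the area by 2² = 4 (so the new area is 92) and multiplies the boundary lattice-point count by 2, giving 8.
By Pick's theorem, the interior count of the dilated polygon is 92 − 8/2 + 1 = 89.

89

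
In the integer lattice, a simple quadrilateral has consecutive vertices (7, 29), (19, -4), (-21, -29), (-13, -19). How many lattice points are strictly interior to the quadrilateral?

Using the shoelace formula, 2A = |(7·(-4) − 19·29) + (19·(-29) − (-21)·(-4)) + ((-21)·(-19) − (-13)·(-29)) + ((-13)·29 − 7·(-19))| = 1436, so the area is 718.
Along each edge there are gcd(|Δx|,|Δy|)+1 lattice points, so counting each shared vertex once the boundary has gcd(12,33) + gcd(40,25) + gcd(8,10) + gcd(20,48) = 3+5+2+4 = 14.
Pick's theorem gives I = A − B/2 + 1 = 718 − 14/2 + 1 = 712.

712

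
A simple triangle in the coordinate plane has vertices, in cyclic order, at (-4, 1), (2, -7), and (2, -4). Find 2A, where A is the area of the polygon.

18

The shoelace formula gives twice the area as |((-4)·(-7) − 2·1) + (2·(-4) − 2·(-7)) + (2·1 − (-4)·(-4))| = 18, so the area is 9.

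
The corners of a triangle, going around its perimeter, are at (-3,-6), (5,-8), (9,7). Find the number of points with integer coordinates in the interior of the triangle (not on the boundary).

63

By the shoelace formula, twice the signed area is |((-3)·(-8) − 5·(-6)) + (5·7 − 9·(-8)) + (9·(-6) − (-3)·7)| = 128, so the area is 64.
Summing gcd(|Δx|,|Δy|) over the edges gives the boundary count: gcd(8,2) + gcd(4,15) + gcd(12,13) = 2+1+1 = 4.
Pick's theorem gives I = A − B/2 + 1 = 64 − 4/2 + 1 = 63.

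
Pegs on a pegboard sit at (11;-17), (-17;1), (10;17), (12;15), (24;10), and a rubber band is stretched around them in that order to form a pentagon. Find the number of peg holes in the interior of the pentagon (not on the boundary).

The shoelace formula gives twice the area as |(11·1 − (-17)·(-17)) + ((-17)·17 − 10·1) + (10·15 − 12·17) + (12·10 − 24·15) + (24·(-17) − 11·10)| = 1389, so the area is 1389/2.
The number of boundary lattice points is Σ gcd(|Δx|,|Δy|) = gcd(28,18) + gcd(27,16) + gcd(2,2) + gcd(12,5) + gcd(13,27) = 2+1+2+1+1 = 7.
By Pick's theorem A = I + B/2 − 1, so I = 1389/2 − 7/2 + 1 = 692.

692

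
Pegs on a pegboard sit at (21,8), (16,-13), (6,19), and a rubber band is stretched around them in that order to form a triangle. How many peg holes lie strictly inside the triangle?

Using the shoelace formula, 2A = |(21·(-13) − 16·8) + (16·19 − 6·(-13)) + (6·8 − 21·19)| = 370, so the area is 185.
Along each edge there are gcd(|Δx|,|Δy|)+1 lattice points, so counting each shared vertex once the boundary has gcd(5,21) + gcd(10,32) + gcd(15,11) = 1+2+1 = 4.
Pick's theorem gives I = A − B/2 + 1 = 185 − 4/2 + 1 = 184.

184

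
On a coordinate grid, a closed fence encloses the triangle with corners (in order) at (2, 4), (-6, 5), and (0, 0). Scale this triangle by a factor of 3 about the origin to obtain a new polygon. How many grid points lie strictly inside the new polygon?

Using the shoelace formula, 2A = |(2·5 − (-6)·4) + ((-6)·0 − 0·5) + (0·4 − 2·0)| = 34, so the area is 17.
Summing gcd(|Δx|,|Δy|) over the edges gives the boundary count: gcd(8,1) + gcd(6,5) + gcd(2,4) = 1+1+2 = 4.
Scaling by 3 multiplies the area by 3² = 9 (so the new area is 153) and multiplies the boundary lattice-point count by 3, giving 12.
By Pick's theorem, the interior count of the dilated polygon is 153 − 12/2 + 1 = 148.

148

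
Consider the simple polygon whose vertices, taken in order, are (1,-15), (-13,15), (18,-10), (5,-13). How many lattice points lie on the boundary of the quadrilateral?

6

Along each edge there are gcd(|Δx|,|Δy|)+1 lattice points, so counting each shared vertex once the boundary has gcd(14,30) + gcd(31,25) + gcd(13,3) + gcd(4,2) = 2+1+1+2 = 6.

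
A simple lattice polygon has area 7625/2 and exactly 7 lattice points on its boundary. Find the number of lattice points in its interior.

Pick's theorem A = I + B/2 − 1 rearranges to I = A − B/2 + 1 = 7625/2 − 7/2 + 1 = 3810.

3810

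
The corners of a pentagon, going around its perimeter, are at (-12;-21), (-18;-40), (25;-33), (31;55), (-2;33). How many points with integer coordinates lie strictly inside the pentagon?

2825

Using the shoelace formula, 2A = |((-12)·(-40) − (-18)·(-21)) + ((-18)·(-33) − 25·(-40)) + (25·55 − 31·(-33)) + (31·33 − (-2)·55) + ((-2)·(-21) − (-12)·33)| = 5665, so the area is 2832.5.
Along each edge there are gcd(|Δx|,|Δy|)+1 lattice points, so counting each shared vertex once the boundary has gcd(6,19) + gcd(43,7) + gcd(6,88) + gcd(33,22) + gcd(10,54) = 1+1+2+11+2 = 17.
By Pick's theorem A = I + B/2 − 1, so I = 2832.5 − 17/2 + 1 = 2825.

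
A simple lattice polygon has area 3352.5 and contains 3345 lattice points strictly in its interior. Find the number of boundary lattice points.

Pick's theorem gives A = I + B/2 − 1, so B = 2(A − I + 1) = 2(3352.5 − 3345 + 1) = 17.

17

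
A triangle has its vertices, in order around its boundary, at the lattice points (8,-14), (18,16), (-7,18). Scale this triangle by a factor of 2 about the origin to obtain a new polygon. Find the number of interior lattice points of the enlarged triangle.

The shoelace formula gives twice the area as |(8·16 − 18·(-14)) + (18·18 − (-7)·16) + ((-7)·(-14) − 8·18)| = 770, so the area is 385.
Along each edge there are gcd(|Δx|,|Δy|)+1 lattice points, so counting each shared vertex once the boundary has gcd(10,30) + gcd(25,2) + gcd(15,32) = 10+1+1 = 12.
Scaling by 2 multiplies the area by 2² = 4 (so the new area is 1540) and multiplies the boundary lattice-point count by 2, giving 24.
By Pick's theorem, the interior count of the dilated polygon is 1540 − 24/2 + 1 = 1529.

1529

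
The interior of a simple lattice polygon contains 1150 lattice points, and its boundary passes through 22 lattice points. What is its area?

1160

By Pick's theorem, A = I + B/2 − 1 = 1150 + 22/2 − 1 = 1160.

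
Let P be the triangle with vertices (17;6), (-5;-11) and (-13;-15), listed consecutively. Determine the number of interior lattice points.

21

Using the shoelace formula, 2A = |(17·(-11) − (-5)·6) + ((-5)·(-15) − (-13)·(-11)) + ((-13)·6 − 17·(-15))| = 48, so the area is 24.
Summing gcd(|Δx|,|Δy|) over the edges gives the boundary count: gcd(22,17) + gcd(8,4) + gcd(30,21) = 1+4+3 = 8.
By Pick's theorem A = I + B/2 − 1, so I = 24 − 8/2 + 1 = 21.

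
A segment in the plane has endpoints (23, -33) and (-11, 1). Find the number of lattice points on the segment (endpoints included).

The number of lattice points on a segment between lattice points is gcd(|Δx|,|Δy|) + 1 = gcd(34,34) + 1 = 34 + 1 = 35.

35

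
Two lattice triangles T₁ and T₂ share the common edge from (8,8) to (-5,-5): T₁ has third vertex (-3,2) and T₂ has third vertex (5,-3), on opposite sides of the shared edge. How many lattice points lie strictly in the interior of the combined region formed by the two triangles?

The union is the simple quadrilateral with vertices (8,8), (-3,2), (-5,-5), (5,-3) in order.
Using the shoelace formula, 2A = |[8·2 − (-3)·8] + [(-3)·(-5) − (-5)·2] + [(-5)·(-3) − 5·(-5)] + [5·8 − 8·(-3)]| = 169, so the area is 84.5.
Summing gcd(|Δx|,|Δy|) over the edges gives the boundary count: gcd(11,6) + gcd(2,7) + gcd(10,2) + gcd(3,11) = 1+1+2+1 = 5.
By Pick's theorem I = A − B/2 + 1 = 84.5 − 5/2 + 1 = 83.

83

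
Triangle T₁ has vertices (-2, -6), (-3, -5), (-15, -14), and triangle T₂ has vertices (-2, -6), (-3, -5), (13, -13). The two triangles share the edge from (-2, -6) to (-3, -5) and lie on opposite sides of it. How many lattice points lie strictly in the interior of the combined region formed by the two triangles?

The union is the simple quadrilateral with vertices (-2, -6), (-15, -14), (-3, -5), (13, -13) in order.
Using the shoelace formula, 2A = |((-2)·(-14) − (-15)·(-6)) + ((-15)·(-5) − (-3)·(-14)) + ((-3)·(-13) − 13·(-5)) + (13·(-6) − (-2)·(-13))| = 29, so the area is 29/2.
Along each edge there are gcd(|Δx|,|Δy|)+1 lattice points, so counting each shared vertex once the boundary has gcd(13,8) + gcd(12,9) + gcd(16,8) + gcd(15,7) = 1+3+8+1 = 13.
By Pick's theorem I = A − B/2 + 1 = 29/2 − 13/2 + 1 = 9.

9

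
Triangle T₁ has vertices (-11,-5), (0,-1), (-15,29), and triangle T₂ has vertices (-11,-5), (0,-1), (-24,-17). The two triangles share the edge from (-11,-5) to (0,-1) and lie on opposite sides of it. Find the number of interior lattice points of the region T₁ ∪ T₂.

The union is the simple quadrilateral with vertices (-11,-5), (-15,29), (0,-1), (-24,-17) in order.
The shoelace formula gives twice the area as |[(-11)·29 − (-15)·(-5)] + [(-15)·(-1) − 0·29] + [0·(-17) − (-24)·(-1)] + [(-24)·(-5) − (-11)·(-17)]| = 470, so the area is 235.
Along each edge there are gcd(|Δx|,|Δy|)+1 lattice points, so counting each shared vertex once the boundary has gcd(4,34) + gcd(15,30) + gcd(24,16) + gcd(13,12) = 2+15+8+1 = 26.
By Pick's theorem I = A − B/2 + 1 = 235 − 26/2 + 1 = 223.

223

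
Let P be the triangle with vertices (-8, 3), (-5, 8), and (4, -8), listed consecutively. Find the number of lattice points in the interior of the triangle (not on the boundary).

46

Using the shoelace formula, 2A = |((-8)·8 − (-5)·3) + ((-5)·(-8) − 4·8) + (4·3 − (-8)·(-8))| = 93, so the area is 46.5.
Summing gcd(|Δx|,|Δy|) over the edges gives the boundary count: gcd(3,5) + gcd(9,16) + gcd(12,11) = 1+1+1 = 3.
Pick's theorem gives I = A − B/2 + 1 = 46.5 − 3/2 + 1 = 46.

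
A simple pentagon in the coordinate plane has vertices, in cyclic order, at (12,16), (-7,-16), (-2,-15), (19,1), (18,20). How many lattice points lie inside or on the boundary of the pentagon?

The shoelace formula gives twice the area as |[12·(-16) − (-7)·16] + [(-7)·(-15) − (-2)·(-16)] + [(-2)·1 − 19·(-15)] + [19·20 − 18·1] + [18·16 − 12·20]| = 686, so the area is 343.
The number of boundary lattice points is Σ gcd(|Δx|,|Δy|) = gcd(19,32) + gcd(5,1) + gcd(21,16) + gcd(1,19) + gcd(6,4) = 1+1+1+1+2 = 6.
Pick's theorem gives I = A − B/2 + 1 = 343 − 6/2 + 1 = 341, so the closed region contains I + B = 341 + 6 = 347 lattice points.

347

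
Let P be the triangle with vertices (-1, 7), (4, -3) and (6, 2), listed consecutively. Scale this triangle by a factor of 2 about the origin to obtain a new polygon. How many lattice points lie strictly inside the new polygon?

84

Using the shoelace formula, 2A = |((-1)·(-3) − 4·7) + (4·2 − 6·(-3)) + (6·7 − (-1)·2)| = 45, so the area is 22.5.
Along each edge there are gcd(|Δx|,|Δy|)+1 lattice points, so counting each shared vertex once the boundary has gcd(5,10) + gcd(2,5) + gcd(7,5) = 5+1+1 = 7.
Scaling by 2 multiplies the area by 2² = 4 (so the new area is 90) and multiplies the boundary lattice-point count by 2, giving 14.
By Pick's theorem, the interior count of the dilated polygon is 90 − 14/2 + 1 = 84.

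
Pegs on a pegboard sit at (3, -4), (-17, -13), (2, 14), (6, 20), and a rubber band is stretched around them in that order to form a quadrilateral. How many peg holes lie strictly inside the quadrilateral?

By the shoelace formula, twice the signed area is |[3·(-13) − (-17)·(-4)] + [(-17)·14 − 2·(-13)] + [2·20 − 6·14] + [6·(-4) − 3·20]| = 447, so the area is 223.5.
The number of boundary lattice points is Σ gcd(|Δx|,|Δy|) = gcd(20,9) + gcd(19,27) + gcd(4,6) + gcd(3,24) = 1+1+2+3 = 7.
Pick's theorem gives I = A − B/2 + 1 = 223.5 − 7/2 + 1 = 221.

221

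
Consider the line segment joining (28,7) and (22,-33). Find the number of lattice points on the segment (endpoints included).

The number of lattice points on a segment between lattice points is gcd(|Δx|,|Δy|) + 1 = gcd(6,40) + 1 = 2 + 1 = 3.

3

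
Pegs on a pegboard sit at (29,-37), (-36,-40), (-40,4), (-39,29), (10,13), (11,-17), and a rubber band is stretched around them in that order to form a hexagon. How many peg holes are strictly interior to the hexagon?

By the shoelace formula, twice the signed area is |[29·(-40) − (-36)·(-37)] + [(-36)·4 − (-40)·(-40)] + [(-40)·29 − (-39)·4] + [(-39)·13 − 10·29] + [10·(-17) − 11·13] + [11·(-37) − 29·(-17)]| = 6264, so the area is 3132.
The number of boundary lattice points is Σ gcd(|Δx|,|Δy|) = gcd(65,3) + gcd(4,44) + gcd(1,25) + gcd(49,16) + gcd(1,30) + gcd(18,20) = 1+4+1+1+1+2 = 10.
By Pick's theorem A = I + B/2 − 1, so I = 3132 − 10/2 + 1 = 3128.

3128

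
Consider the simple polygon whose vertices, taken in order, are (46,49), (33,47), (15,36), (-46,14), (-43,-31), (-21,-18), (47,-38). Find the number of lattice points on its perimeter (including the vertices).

12

Along each edge there are gcd(|Δx|,|Δy|)+1 lattice points, so counting each shared vertex once the boundary has gcd(13,2) + gcd(18,11) + gcd(61,22) + gcd(3,45) + gcd(22,13) + gcd(68,20) + gcd(1,87) = 1+1+1+3+1+4+1 = 12.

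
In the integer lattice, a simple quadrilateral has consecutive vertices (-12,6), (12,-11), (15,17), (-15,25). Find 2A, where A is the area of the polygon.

The shoelace formula gives twice the area as |((-12)·(-11) − 12·6) + (12·17 − 15·(-11)) + (15·25 − (-15)·17) + ((-15)·6 − (-12)·25)| = 1269, so the area is 1269/2.

1269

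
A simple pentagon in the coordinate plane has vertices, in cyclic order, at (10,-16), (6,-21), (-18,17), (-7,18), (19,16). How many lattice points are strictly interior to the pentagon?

Using the shoelace formula, 2A = |[10·(-21) − 6·(-16)] + [6·17 − (-18)·(-21)] + [(-18)·18 − (-7)·17] + [(-7)·16 − 19·18] + [19·(-16) − 10·16]| = 1513, so the area is 756.5.
Summing gcd(|Δx|,|Δy|) over the edges gives the boundary count: gcd(4,5) + gcd(24,38) + gcd(11,1) + gcd(26,2) + gcd(9,32) = 1+2+1+2+1 = 7.
Pick's theorem gives I = A − B/2 + 1 = 756.5 − 7/2 + 1 = 754.

754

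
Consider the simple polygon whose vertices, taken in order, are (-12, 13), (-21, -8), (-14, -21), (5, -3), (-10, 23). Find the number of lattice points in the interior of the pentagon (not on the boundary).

By the shoelace formula, twice the signed area is |((-12)·(-8) − (-21)·13) + ((-21)·(-21) − (-14)·(-8)) + ((-14)·(-3) − 5·(-21)) + (5·23 − (-10)·(-3)) + ((-10)·13 − (-12)·23)| = 1076, so the area is 538.
Summing gcd(|Δx|,|Δy|) over the edges gives the boundary count: gcd(9,21) + gcd(7,13) + gcd(19,18) + gcd(15,26) + gcd(2,10) = 3+1+1+1+2 = 8.
Pick's theorem gives I = A − B/2 + 1 = 538 − 8/2 + 1 = 535.

535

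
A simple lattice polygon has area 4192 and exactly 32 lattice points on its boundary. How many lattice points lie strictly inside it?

From Pick's theorem, I = A − B/2 + 1 = 4192 − 32/2 + 1 = 4177.

4177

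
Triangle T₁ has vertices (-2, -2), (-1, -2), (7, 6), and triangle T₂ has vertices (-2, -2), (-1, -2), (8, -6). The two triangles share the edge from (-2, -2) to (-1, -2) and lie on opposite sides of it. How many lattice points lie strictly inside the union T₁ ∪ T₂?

The union is the simple quadrilateral with vertices (-2, -2), (7, 6), (-1, -2), (8, -6) in order.
By the shoelace formula, twice the signed area is |[(-2)·6 − 7·(-2)] + [7·(-2) − (-1)·6] + [(-1)·(-6) − 8·(-2)] + [8·(-2) − (-2)·(-6)]| = 12, so the area is 6.
Along each edge there are gcd(|Δx|,|Δy|)+1 lattice points, so counting each shared vertex once the boundary has gcd(9,8) + gcd(8,8) + gcd(9,4) + gcd(10,4) = 1+8+1+2 = 12.
By Pick's theorem I = A − B/2 + 1 = 6 − 12/2 + 1 = 1.

1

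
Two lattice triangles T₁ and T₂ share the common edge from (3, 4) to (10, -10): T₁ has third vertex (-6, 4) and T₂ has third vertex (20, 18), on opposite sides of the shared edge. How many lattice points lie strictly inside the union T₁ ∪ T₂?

The union is the simple quadrilateral with vertices (3, 4), (-6, 4), (10, -10), (20, 18) in order.
By the shoelace formula, twice the signed area is |[3·4 − (-6)·4] + [(-6)·(-10) − 10·4] + [10·18 − 20·(-10)] + [20·4 − 3·18]| = 462, so the area is 231.
Summing gcd(|Δx|,|Δy|) over the edges gives the boundary count: gcd(9,0) + gcd(16,14) + gcd(10,28) + gcd(17,14) = 9+2+2+1 = 14.
By Pick's theorem I = A − B/2 + 1 = 231 − 14/2 + 1 = 225.

225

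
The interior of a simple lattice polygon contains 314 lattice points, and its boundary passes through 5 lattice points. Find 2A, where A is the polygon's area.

631

By Pick's theorem, A = I + B/2 − 1 = 314 + 5/2 − 1 = 631/2.
Hence 2A = 631.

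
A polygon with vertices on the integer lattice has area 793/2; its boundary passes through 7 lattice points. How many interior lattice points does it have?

From Pick's theorem, I = A − B/2 + 1 = 793/2 − 7/2 + 1 = 394.

394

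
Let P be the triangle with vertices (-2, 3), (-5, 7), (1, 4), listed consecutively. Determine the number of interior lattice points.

6

The shoelace formula gives twice the area as |[(-2)·7 − (-5)·3] + [(-5)·4 − 1·7] + [1·3 − (-2)·4]| = 15, so the area is 7.5.
Along each edge there are gcd(|Δx|,|Δy|)+1 lattice points, so counting each shared vertex once the boundary has gcd(3,4) + gcd(6,3) + gcd(3,1) = 1+3+1 = 5.
Pick's theorem gives I = A − B/2 + 1 = 7.5 − 5/2 + 1 = 6.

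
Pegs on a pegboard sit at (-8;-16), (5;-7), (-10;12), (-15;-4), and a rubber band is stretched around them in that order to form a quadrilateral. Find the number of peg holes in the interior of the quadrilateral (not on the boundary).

276

Using the shoelace formula, 2A = |((-8)·(-7) − 5·(-16)) + (5·12 − (-10)·(-7)) + ((-10)·(-4) − (-15)·12) + ((-15)·(-16) − (-8)·(-4))| = 554, so the area is 277.
Summing gcd(|Δx|,|Δy|) over the edges gives the boundary count: gcd(13,9) + gcd(15,19) + gcd(5,16) + gcd(7,12) = 1+1+1+1 = 4.
By Pick's theorem A = I + B/2 − 1, so I = 277 − 4/2 + 1 = 276.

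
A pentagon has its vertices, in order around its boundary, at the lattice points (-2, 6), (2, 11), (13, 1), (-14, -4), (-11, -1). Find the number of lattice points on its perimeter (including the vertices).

Summing gcd(|Δx|,|Δy|) over the edges gives the boundary count: gcd(4,5) + gcd(11,10) + gcd(27,5) + gcd(3,3) + gcd(9,7) = 1+1+1+3+1 = 7.

7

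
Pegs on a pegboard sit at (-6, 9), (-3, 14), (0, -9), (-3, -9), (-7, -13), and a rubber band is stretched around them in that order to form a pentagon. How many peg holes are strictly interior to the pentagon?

107

Using the shoelace formula, 2A = |[(-6)·14 − (-3)·9] + [(-3)·(-9) − 0·14] + [0·(-9) − (-3)·(-9)] + [(-3)·(-13) − (-7)·(-9)] + [(-7)·9 − (-6)·(-13)]| = 222, so the area is 111.
The number of boundary lattice points is Σ gcd(|Δx|,|Δy|) = gcd(3,5) + gcd(3,23) + gcd(3,0) + gcd(4,4) + gcd(1,22) = 1+1+3+4+1 = 10.
Pick's theorem gives I = A − B/2 + 1 = 111 − 10/2 + 1 = 107.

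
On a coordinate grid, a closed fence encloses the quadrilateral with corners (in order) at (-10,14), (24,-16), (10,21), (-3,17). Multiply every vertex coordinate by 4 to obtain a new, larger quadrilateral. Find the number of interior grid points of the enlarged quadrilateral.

By the shoelace formula, twice the signed area is |((-10)·(-16) − 24·14) + (24·21 − 10·(-16)) + (10·17 − (-3)·21) + ((-3)·14 − (-10)·17)| = 849, so the area is 849/2.
Summing gcd(|Δx|,|Δy|) over the edges gives the boundary count: gcd(34,30) + gcd(14,37) + gcd(13,4) + gcd(7,3) = 2+1+1+1 = 5.
Scaling by 4 multiplies the area by 4² = 16 (so the new area is 6792) and multiplies the boundary lattice-point count by 4, giving 20.
By Pick's theorem, the interior count of the dilated polygon is 6792 − 20/2 + 1 = 6783.

6783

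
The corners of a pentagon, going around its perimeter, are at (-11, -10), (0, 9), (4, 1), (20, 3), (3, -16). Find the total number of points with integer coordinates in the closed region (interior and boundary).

By the shoelace formula, twice the signed area is |[(-11)·9 − 0·(-10)] + [0·1 − 4·9] + [4·3 − 20·1] + [20·(-16) − 3·3] + [3·(-10) − (-11)·(-16)]| = 678, so the area is 339.
Summing gcd(|Δx|,|Δy|) over the edges gives the boundary count: gcd(11,19) + gcd(4,8) + gcd(16,2) + gcd(17,19) + gcd(14,6) = 1+4+2+1+2 = 10.
Pick's theorem gives I = A − B/2 + 1 = 339 − 10/2 + 1 = 335, so the closed region contains I + B = 335 + 10 = 345 lattice points.

345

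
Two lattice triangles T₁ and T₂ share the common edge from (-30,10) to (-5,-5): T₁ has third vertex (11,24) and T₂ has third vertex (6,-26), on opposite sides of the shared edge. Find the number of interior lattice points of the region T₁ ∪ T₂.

644

The union is the simple quadrilateral with vertices (-30,10), (11,24), (-5,-5), (6,-26) in order.
By the shoelace formula, twice the signed area is |[(-30)·24 − 11·10] + [11·(-5) − (-5)·24] + [(-5)·(-26) − 6·(-5)] + [6·10 − (-30)·(-26)]| = 1325, so the area is 662.5.
Summing gcd(|Δx|,|Δy|) over the edges gives the boundary count: gcd(41,14) + gcd(16,29) + gcd(11,21) + gcd(36,36) = 1+1+1+36 = 39.
By Pick's theorem I = A − B/2 + 1 = 662.5 − 39/2 + 1 = 644.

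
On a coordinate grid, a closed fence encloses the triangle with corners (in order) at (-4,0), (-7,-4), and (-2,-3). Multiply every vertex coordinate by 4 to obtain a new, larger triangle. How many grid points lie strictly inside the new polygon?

131

By the shoelace formula, twice the signed area is |((-4)·(-4) − (-7)·0) + ((-7)·(-3) − (-2)·(-4)) + ((-2)·0 − (-4)·(-3))| = 17, so the area is 8.5.
Summing gcd(|Δx|,|Δy|) over the edges gives the boundary count: gcd(3,4) + gcd(5,1) + gcd(2,3) = 1+1+1 = 3.
Scaling by 4 multiplies the area by 4² = 16 (so the new area is 136) and multiplies the boundary lattice-point count by 4, giving 12.
By Pick's theorem, the interior count of the dilated polygon is 136 − 12/2 + 1 = 131.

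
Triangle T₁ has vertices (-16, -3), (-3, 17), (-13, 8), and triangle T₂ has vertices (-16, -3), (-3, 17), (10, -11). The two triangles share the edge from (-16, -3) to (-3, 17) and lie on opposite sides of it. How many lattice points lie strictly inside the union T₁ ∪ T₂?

The union is the simple quadrilateral with vertices (-16, -3), (-13, 8), (-3, 17), (10, -11) in order.
Using the shoelace formula, 2A = |((-16)·8 − (-13)·(-3)) + ((-13)·17 − (-3)·8) + ((-3)·(-11) − 10·17) + (10·(-3) − (-16)·(-11))| = 707, so the area is 707/2.
The number of boundary lattice points is Σ gcd(|Δx|,|Δy|) = gcd(3,11) + gcd(10,9) + gcd(13,28) + gcd(26,8) = 1+1+1+2 = 5.
By Pick's theorem I = A − B/2 + 1 = 707/2 − 5/2 + 1 = 352.

352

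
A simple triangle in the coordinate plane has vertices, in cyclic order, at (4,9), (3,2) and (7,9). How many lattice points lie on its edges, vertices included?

The number of boundary lattice points is Σ gcd(|Δx|,|Δy|) = gcd(1,7) + gcd(4,7) + gcd(3,0) = 1+1+3 = 5.

5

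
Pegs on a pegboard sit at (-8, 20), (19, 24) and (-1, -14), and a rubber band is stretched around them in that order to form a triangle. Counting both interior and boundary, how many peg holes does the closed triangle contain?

476

By the shoelace formula, twice the signed area is |[(-8)·24 − 19·20] + [19·(-14) − (-1)·24] + [(-1)·20 − (-8)·(-14)]| = 946, so the area is 473.
The number of boundary lattice points is Σ gcd(|Δx|,|Δy|) = gcd(27,4) + gcd(20,38) + gcd(7,34) = 1+2+1 = 4.
Pick's theorem gives I = A − B/2 + 1 = 473 − 4/2 + 1 = 472, so the closed region contains I + B = 472 + 4 = 476 lattice points.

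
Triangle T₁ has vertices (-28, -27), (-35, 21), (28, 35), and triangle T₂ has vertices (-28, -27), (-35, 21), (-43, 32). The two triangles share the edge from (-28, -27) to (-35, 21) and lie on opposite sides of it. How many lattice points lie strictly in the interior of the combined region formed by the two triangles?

The union is the simple quadrilateral with vertices (-28, -27), (28, 35), (-35, 21), (-43, 32) in order.
By the shoelace formula, twice the signed area is |[(-28)·35 − 28·(-27)] + [28·21 − (-35)·35] + [(-35)·32 − (-43)·21] + [(-43)·(-27) − (-28)·32]| = 3429, so the area is 1714.5.
The number of boundary lattice points is Σ gcd(|Δx|,|Δy|) = gcd(56,62) + gcd(63,14) + gcd(8,11) + gcd(15,59) = 2+7+1+1 = 11.
By Pick's theorem I = A − B/2 + 1 = 1714.5 − 11/2 + 1 = 1710.

1710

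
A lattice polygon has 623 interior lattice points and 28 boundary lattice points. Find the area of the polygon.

636

By Pick's theorem, A = I + B/2 − 1 = 623 + 28/2 − 1 = 636.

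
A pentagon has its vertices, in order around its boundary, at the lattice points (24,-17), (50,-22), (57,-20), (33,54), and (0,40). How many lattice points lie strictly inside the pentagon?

2334

The shoelace formula gives twice the area as |[24·(-22) − 50·(-17)] + [50·(-20) − 57·(-22)] + [57·54 − 33·(-20)] + [33·40 − 0·54] + [0·(-17) − 24·40]| = 4674, so the area is 2337.
The number of boundary lattice points is Σ gcd(|Δx|,|Δy|) = gcd(26,5) + gcd(7,2) + gcd(24,74) + gcd(33,14) + gcd(24,57) = 1+1+2+1+3 = 8.
By Pick's theorem A = I + B/2 − 1, so I = 2337 − 8/2 + 1 = 2334.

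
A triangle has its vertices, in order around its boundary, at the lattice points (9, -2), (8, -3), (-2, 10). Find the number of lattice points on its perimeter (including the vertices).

3

Along each edge there are gcd(|Δx|,|Δy|)+1 lattice points, so counting each shared vertex once the boundary has gcd(1,1) + gcd(10,13) + gcd(11,12) = 1+1+1 = 3.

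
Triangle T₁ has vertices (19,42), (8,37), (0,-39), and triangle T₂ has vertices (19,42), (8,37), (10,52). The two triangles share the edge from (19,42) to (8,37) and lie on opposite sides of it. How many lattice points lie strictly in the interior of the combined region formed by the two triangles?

473

The union is the simple quadrilateral with vertices (19,42), (0,-39), (8,37), (10,52) in order.
Using the shoelace formula, 2A = |[19·(-39) − 0·42] + [0·37 − 8·(-39)] + [8·52 − 10·37] + [10·42 − 19·52]| = 951, so the area is 951/2.
Along each edge there are gcd(|Δx|,|Δy|)+1 lattice points, so counting each shared vertex once the boundary has gcd(19,81) + gcd(8,76) + gcd(2,15) + gcd(9,10) = 1+4+1+1 = 7.
By Pick's theorem I = A − B/2 + 1 = 951/2 − 7/2 + 1 = 473.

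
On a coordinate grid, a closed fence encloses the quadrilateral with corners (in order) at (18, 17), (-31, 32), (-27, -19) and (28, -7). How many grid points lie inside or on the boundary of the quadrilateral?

The shoelace formula gives twice the area as |(18·32 − (-31)·17) + ((-31)·(-19) − (-27)·32) + ((-27)·(-7) − 28·(-19)) + (28·17 − 18·(-7))| = 3879, so the area is 3879/2.
Along each edge there are gcd(|Δx|,|Δy|)+1 lattice points, so counting each shared vertex once the boundary has gcd(49,15) + gcd(4,51) + gcd(55,12) + gcd(10,24) = 1+1+1+2 = 5.
Pick's theorem gives I = A − B/2 + 1 = 3879/2 − 5/2 + 1 = 1938, so the closed region contains I + B = 1938 + 5 = 1943 lattice points.

1943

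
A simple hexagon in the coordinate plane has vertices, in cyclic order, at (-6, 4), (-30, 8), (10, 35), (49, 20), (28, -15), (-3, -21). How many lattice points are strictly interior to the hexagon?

2312

Using the shoelace formula, 2A = |((-6)·8 − (-30)·4) + ((-30)·35 − 10·8) + (10·20 − 49·35) + (49·(-15) − 28·20) + (28·(-21) − (-3)·(-15)) + ((-3)·4 − (-6)·(-21))| = 4639, so the area is 2319.5.
Summing gcd(|Δx|,|Δy|) over the edges gives the boundary count: gcd(24,4) + gcd(40,27) + gcd(39,15) + gcd(21,35) + gcd(31,6) + gcd(3,25) = 4+1+3+7+1+1 = 17.
By Pick's theorem A = I + B/2 − 1, so I = 2319.5 − 17/2 + 1 = 2312.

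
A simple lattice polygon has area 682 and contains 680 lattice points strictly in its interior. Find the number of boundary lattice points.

6

Pick's theorem gives A = I + B/2 − 1, so B = 2(A − I + 1) = 2(682 − 680 + 1) = 6.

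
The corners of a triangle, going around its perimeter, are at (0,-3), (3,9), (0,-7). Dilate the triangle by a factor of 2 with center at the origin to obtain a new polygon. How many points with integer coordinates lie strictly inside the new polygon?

17

Using the shoelace formula, 2A = |(0·9 − 3·(-3)) + (3·(-7) − 0·9) + (0·(-3) − 0·(-7))| = 12, so the area is 6.
Along each edge there are gcd(|Δx|,|Δy|)+1 lattice points, so counting each shared vertex once the boundary has gcd(3,12) + gcd(3,16) + gcd(0,4) = 3+1+4 = 8.
Scaling by 2 multiplies the area by 2² = 4 (so the new area is 24) and multiplies the boundary lattice-point count by 2, giving 16.
By Pick's theorem, the interior count of the dilated polygon is 24 − 16/2 + 1 = 17.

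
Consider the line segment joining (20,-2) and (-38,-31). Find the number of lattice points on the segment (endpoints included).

30

The number of lattice points on a segment between lattice points is gcd(|Δx|,|Δy|) + 1 = gcd(58,29) + 1 = 29 + 1 = 30.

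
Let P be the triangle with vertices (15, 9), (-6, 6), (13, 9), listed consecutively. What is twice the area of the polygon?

By the shoelace formula, twice the signed area is |(15·6 − (-6)·9) + ((-6)·9 − 13·6) + (13·9 − 15·9)| = 6, so the area is 3.

6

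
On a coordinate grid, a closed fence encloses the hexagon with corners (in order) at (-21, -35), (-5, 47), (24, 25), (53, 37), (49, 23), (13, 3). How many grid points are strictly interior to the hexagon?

1990

The shoelace formula gives twice the area as |((-21)·47 − (-5)·(-35)) + ((-5)·25 − 24·47) + (24·37 − 53·25) + (53·23 − 49·37) + (49·3 − 13·23) + (13·(-35) − (-21)·3)| = 3990, so the area is 1995.
Summing gcd(|Δx|,|Δy|) over the edges gives the boundary count: gcd(16,82) + gcd(29,22) + gcd(29,12) + gcd(4,14) + gcd(36,20) + gcd(34,38) = 2+1+1+2+4+2 = 12.
Pick's theorem gives I = A − B/2 + 1 = 1995 − 12/2 + 1 = 1990.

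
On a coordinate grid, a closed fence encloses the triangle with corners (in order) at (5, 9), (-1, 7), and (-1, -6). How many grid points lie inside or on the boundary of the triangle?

49

By the shoelace formula, twice the signed area is |(5·7 − (-1)·9) + ((-1)·(-6) − (-1)·7) + ((-1)·9 − 5·(-6))| = 78, so the area is 39.
Along each edge there are gcd(|Δx|,|Δy|)+1 lattice points, so counting each shared vertex once the boundary has gcd(6,2) + gcd(0,13) + gcd(6,15) = 2+13+3 = 18.
Pick's theorem gives I = A − B/2 + 1 = 39 − 18/2 + 1 = 31, so the closed region contains I + B = 31 + 18 = 49 lattice points.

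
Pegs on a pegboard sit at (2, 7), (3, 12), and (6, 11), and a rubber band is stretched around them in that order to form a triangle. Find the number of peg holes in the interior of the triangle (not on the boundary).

Using the shoelace formula, 2A = |[2·12 − 3·7] + [3·11 − 6·12] + [6·7 − 2·11]| = 16, so the area is 8.
The number of boundary lattice points is Σ gcd(|Δx|,|Δy|) = gcd(1,5) + gcd(3,1) + gcd(4,4) = 1+1+4 = 6.
Pick's theorem gives I = A − B/2 + 1 = 8 − 6/2 + 1 = 6.

6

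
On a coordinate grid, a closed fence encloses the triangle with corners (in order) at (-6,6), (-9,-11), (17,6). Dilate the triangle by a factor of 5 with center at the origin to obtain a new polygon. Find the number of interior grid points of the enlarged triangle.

4826

By the shoelace formula, twice the signed area is |[(-6)·(-11) − (-9)·6] + [(-9)·6 − 17·(-11)] + [17·6 − (-6)·6]| = 391, so the area is 391/2.
Along each edge there are gcd(|Δx|,|Δy|)+1 lattice points, so counting each shared vertex once the boundary has gcd(3,17) + gcd(26,17) + gcd(23,0) = 1+1+23 = 25.
Scaling by 5 multiplies the area by 5² = 25 (so the new area is 9775/2) and multiplies the boundary lattice-point count by 5, giving 125.
By Pick's theorem, the interior count of the dilated polygon is 9775/2 − 125/2 + 1 = 4826.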